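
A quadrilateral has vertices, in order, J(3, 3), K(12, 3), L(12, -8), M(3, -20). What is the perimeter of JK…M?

|JK| = √((9)² + (0)²) = √81 = 9
|KL| = √((0)² + (-11)²) = √121 = 11
|LM| = √((-9)² + (-12)²) = √225 = 15
|MJ| = √((0)² + (23)²) = √529 = 23
Perimeter = 9 + 11 + 15 + 23 = 58.

58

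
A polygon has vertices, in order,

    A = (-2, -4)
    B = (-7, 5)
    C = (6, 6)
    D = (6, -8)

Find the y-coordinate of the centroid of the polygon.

7/27

Apply the surveyor's formula. First the cross-terms c_i = x_i·y_{i+1} − x_{i+1}·y_i:
  -38, -72, -84, -40  ⇒  2A = -234, A = -117.
Then Σ (y_i + y_{i+1})·c_i = -182, so ȳ = -182 / (6·(-117)) = 7/27.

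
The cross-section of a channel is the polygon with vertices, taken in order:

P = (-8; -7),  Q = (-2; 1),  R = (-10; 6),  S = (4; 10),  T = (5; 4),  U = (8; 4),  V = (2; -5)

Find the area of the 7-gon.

148

Apply the surveyor's formula: 2A = Σ (x_i·y_{i+1} − x_{i+1}·y_i), indices taken mod 7.
Cross-terms: -22, -2, -124, -34, -12, -48, -54  ⇒  Σ = -296
Area = |Σ|/2 = 148.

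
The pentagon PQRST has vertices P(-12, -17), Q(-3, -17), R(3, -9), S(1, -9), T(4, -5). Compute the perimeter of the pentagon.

|PQ| = √((9)² + (0)²) = √81 = 9
|QR| = √((6)² + (8)²) = √100 = 10
|RS| = √((-2)² + (0)²) = √4 = 2
|ST| = √((3)² + (4)²) = √25 = 5
|TP| = √((-16)² + (-12)²) = √400 = 20
Perimeter = 9 + 10 + 2 + 5 + 20 = 46.

46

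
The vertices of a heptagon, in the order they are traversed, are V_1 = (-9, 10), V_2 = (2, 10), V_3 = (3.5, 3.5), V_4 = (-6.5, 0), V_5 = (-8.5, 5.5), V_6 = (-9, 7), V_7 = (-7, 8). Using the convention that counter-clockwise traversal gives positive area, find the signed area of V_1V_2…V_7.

-91

Cross-terms: -110, -28, 22.75, -35.75, -10, -23, 2  ⇒  Σ = -182
Signed area = Σ/2 = -91 (negative ⇒ clockwise traversal).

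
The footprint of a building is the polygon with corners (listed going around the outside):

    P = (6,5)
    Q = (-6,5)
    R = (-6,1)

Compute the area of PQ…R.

P→Q: (6)(5) − (-6)(5) = 60
Q→R: (-6)(1) − (-6)(5) = 24
R→P: (-6)(5) − (6)(1) = -36
Σ = 48
Area = |Σ|/2 = 24.

24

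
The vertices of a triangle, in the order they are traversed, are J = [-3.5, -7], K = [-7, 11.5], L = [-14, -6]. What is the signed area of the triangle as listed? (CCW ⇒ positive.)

95.375

Apply the surveyor's formula: 2A = Σ (x_i·y_{i+1} − x_{i+1}·y_i), indices taken mod 3.
J→K: (-3.5)(11.5) − (-7)(-7) = -89.25
K→L: (-7)(-6) − (-14)(11.5) = 203
L→J: (-14)(-7) − (-3.5)(-6) = 77
Σ = 190.75
Signed area = Σ/2 = 95.375 (positive ⇒ counter-clockwise traversal).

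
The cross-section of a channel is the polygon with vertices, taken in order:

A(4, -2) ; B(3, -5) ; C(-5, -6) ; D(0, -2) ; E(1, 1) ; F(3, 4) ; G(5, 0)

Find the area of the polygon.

37

Cross-terms: -14, -43, 10, 2, 1, -20, -10  ⇒  Σ = -74
Area = |Σ|/2 = 37.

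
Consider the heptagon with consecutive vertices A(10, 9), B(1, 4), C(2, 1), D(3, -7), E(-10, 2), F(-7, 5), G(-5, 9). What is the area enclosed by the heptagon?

Cross-terms: 31, -7, -17, -64, -36, -38, -135  ⇒  Σ = -266
Area = |Σ|/2 = 133.

133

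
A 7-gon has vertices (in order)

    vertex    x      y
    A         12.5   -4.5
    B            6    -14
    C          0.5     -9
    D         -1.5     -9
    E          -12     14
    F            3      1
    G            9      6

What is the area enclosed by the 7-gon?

251.25

Apply Gauss's area formula: 2A = Σ (x_i·y_{i+1} − x_{i+1}·y_i), indices taken mod 7.
Σ = (-148) + (-47) + (-18) + (-129) + (-54) + (9) + (-115.5) = -502.5
Area = |Σ|/2 = 251.25.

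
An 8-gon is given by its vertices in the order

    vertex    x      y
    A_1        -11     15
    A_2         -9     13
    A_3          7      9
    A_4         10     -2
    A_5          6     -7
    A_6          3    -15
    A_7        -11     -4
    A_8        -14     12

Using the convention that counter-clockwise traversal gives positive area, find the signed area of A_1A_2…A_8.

Apply the shoelace (surveyor's) formula: 2A = Σ (x_i·y_{i+1} − x_{i+1}·y_i), indices taken mod 8.
Σ = (-8) + (-172) + (-104) + (-58) + (-69) + (-177) + (-188) + (-78) = -854
Signed area = Σ/2 = -427 (negative ⇒ clockwise traversal).

-427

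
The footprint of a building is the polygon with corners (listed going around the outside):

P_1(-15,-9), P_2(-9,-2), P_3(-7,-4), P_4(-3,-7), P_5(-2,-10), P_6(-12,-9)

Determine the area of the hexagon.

Apply the shoelace (surveyor's) formula: 2A = Σ (x_i·y_{i+1} − x_{i+1}·y_i), indices taken mod 6.
P_1→P_2: (-15)(-2) − (-9)(-9) = -51
P_2→P_3: (-9)(-4) − (-7)(-2) = 22
P_3→P_4: (-7)(-7) − (-3)(-4) = 37
P_4→P_5: (-3)(-10) − (-2)(-7) = 16
P_5→P_6: (-2)(-9) − (-12)(-10) = -102
P_6→P_1: (-12)(-9) − (-15)(-9) = -27
Σ = -105
Area = |Σ|/2 = 52.5.

52.5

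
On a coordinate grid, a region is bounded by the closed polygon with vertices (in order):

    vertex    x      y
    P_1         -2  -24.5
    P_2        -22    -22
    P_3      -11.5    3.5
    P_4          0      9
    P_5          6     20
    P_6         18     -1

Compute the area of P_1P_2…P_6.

895.75

Σ = (-495) + (-330) + (-103.5) + (-54) + (-366) + (-443) = -1791.5
Area = |Σ|/2 = 895.75.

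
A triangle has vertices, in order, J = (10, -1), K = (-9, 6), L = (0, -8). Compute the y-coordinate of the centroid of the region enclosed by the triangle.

Apply the surveyor's formula. First the cross-terms c_i = x_i·y_{i+1} − x_{i+1}·y_i:
  51, 72, 80  ⇒  2A = 203, A = 101.5.
Then Σ (y_i + y_{i+1})·c_i = -609, so ȳ = -609 / (6·101.5) = -1.

-1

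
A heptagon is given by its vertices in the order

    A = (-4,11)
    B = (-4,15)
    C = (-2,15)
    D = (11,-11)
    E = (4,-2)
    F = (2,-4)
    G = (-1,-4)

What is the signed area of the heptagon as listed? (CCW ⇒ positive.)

-109

Apply the shoelace (surveyor's) formula: 2A = Σ (x_i·y_{i+1} − x_{i+1}·y_i), indices taken mod 7.
Σ = (-16) + (-30) + (-143) + (22) + (-12) + (-12) + (-27) = -218
Signed area = Σ/2 = -109 (negative ⇒ clockwise traversal).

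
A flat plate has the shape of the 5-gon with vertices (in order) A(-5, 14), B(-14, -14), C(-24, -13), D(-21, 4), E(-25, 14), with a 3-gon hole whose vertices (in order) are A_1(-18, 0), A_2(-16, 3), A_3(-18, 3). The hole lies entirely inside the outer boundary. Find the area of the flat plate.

362.5

Outer boundary:
Cross-terms: 266, -154, -369, -194, -280  ⇒  Σ = -731
Area = |Σ|/2 = 365.5.
Hole:
Apply the shoelace formula: 2A = Σ (x_i·y_{i+1} − x_{i+1}·y_i), indices taken mod 3.
A_1→A_2: (-18)(3) − (-16)(0) = -54
A_2→A_3: (-16)(3) − (-18)(3) = 6
A_3→A_1: (-18)(0) − (-18)(3) = 54
Σ = 6
Area = |Σ|/2 = 3.
Net area = 365.5 − 3 = 362.5.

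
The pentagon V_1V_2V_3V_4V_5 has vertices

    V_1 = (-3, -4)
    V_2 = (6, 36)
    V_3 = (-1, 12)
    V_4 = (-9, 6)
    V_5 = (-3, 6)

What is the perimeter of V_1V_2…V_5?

|V_1V_2| = √((9)² + (40)²) = √1681 = 41
|V_2V_3| = √((-7)² + (-24)²) = √625 = 25
|V_3V_4| = √((-8)² + (-6)²) = √100 = 10
|V_4V_5| = √((6)² + (0)²) = √36 = 6
|V_5V_1| = √((0)² + (-10)²) = √100 = 10
Perimeter = 41 + 25 + 10 + 6 + 10 = 92.

92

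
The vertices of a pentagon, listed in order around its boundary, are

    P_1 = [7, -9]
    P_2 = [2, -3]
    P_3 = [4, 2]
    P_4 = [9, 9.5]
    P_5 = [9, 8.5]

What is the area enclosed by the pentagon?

58.25

Apply Gauss's area formula: 2A = Σ (x_i·y_{i+1} − x_{i+1}·y_i), indices taken mod 5.
Σ = (-3) + (16) + (20) + (-9) + (-140.5) = -116.5
Area = |Σ|/2 = 58.25.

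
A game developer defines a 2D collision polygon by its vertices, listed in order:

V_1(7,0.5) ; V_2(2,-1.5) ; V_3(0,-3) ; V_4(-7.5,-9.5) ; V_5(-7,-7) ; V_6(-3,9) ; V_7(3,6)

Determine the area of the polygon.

111.75

Cross-terms: -11.5, -6, -22.5, -14, -84, -45, -40.5  ⇒  Σ = -223.5
Area = |Σ|/2 = 111.75.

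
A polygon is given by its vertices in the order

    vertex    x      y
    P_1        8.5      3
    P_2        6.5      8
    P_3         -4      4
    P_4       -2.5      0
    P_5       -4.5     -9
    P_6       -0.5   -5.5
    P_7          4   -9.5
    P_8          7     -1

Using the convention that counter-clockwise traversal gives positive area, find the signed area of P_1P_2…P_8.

139

Apply the shoelace (surveyor's) formula: 2A = Σ (x_i·y_{i+1} − x_{i+1}·y_i), indices taken mod 8.
Cross-terms: 48.5, 58, 10, 22.5, 20.25, 26.75, 62.5, 29.5  ⇒  Σ = 278
Signed area = Σ/2 = 139 (positive ⇒ counter-clockwise traversal).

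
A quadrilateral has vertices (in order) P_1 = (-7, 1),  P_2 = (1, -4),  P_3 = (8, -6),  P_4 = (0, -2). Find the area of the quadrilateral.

11.5

Apply the surveyor's formula: 2A = Σ (x_i·y_{i+1} − x_{i+1}·y_i), indices taken mod 4.
Σ = (27) + (26) + (-16) + (-14) = 23
Area = |Σ|/2 = 11.5.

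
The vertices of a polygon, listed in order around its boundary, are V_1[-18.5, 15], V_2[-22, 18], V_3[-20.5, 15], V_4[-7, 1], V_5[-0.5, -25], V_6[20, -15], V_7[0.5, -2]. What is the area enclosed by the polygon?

V_1→V_2: (-18.5)(18) − (-22)(15) = -3
V_2→V_3: (-22)(15) − (-20.5)(18) = 39
V_3→V_4: (-20.5)(1) − (-7)(15) = 84.5
V_4→V_5: (-7)(-25) − (-0.5)(1) = 175.5
V_5→V_6: (-0.5)(-15) − (20)(-25) = 507.5
V_6→V_7: (20)(-2) − (0.5)(-15) = -32.5
V_7→V_1: (0.5)(15) − (-18.5)(-2) = -29.5
Σ = 741.5
Area = |Σ|/2 = 370.75.

370.75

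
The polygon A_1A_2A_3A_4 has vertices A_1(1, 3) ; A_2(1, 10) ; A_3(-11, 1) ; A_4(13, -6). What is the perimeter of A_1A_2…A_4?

|A_1A_2| = √((0)² + (7)²) = √49 = 7
|A_2A_3| = √((-12)² + (-9)²) = √225 = 15
|A_3A_4| = √((24)² + (-7)²) = √625 = 25
|A_4A_1| = √((-12)² + (9)²) = √225 = 15
Perimeter = 7 + 15 + 25 + 15 = 62.

62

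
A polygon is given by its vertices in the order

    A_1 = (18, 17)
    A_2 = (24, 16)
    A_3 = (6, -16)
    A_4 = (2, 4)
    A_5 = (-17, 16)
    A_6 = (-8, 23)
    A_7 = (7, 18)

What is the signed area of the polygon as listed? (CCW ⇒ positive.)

Apply the shoelace formula: 2A = Σ (x_i·y_{i+1} − x_{i+1}·y_i), indices taken mod 7.
A_1→A_2: (18)(16) − (24)(17) = -120
A_2→A_3: (24)(-16) − (6)(16) = -480
A_3→A_4: (6)(4) − (2)(-16) = 56
A_4→A_5: (2)(16) − (-17)(4) = 100
A_5→A_6: (-17)(23) − (-8)(16) = -263
A_6→A_7: (-8)(18) − (7)(23) = -305
A_7→A_1: (7)(17) − (18)(18) = -205
Σ = -1217
Signed area = Σ/2 = -608.5 (negative ⇒ clockwise traversal).

-608.5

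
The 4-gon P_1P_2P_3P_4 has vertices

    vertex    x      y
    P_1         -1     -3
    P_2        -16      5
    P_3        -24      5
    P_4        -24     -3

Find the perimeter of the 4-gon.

|P_1P_2| = √((-15)² + (8)²) = √289 = 17
|P_2P_3| = √((-8)² + (0)²) = √64 = 8
|P_3P_4| = √((0)² + (-8)²) = √64 = 8
|P_4P_1| = √((23)² + (0)²) = √529 = 23
Perimeter = 17 + 8 + 8 + 23 = 56.

56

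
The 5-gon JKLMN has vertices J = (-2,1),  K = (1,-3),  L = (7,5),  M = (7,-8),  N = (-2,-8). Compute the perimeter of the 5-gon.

|JK| = √((3)² + (-4)²) = √25 = 5
|KL| = √((6)² + (8)²) = √100 = 10
|LM| = √((0)² + (-13)²) = √169 = 13
|MN| = √((-9)² + (0)²) = √81 = 9
|NJ| = √((0)² + (9)²) = √81 = 9
Perimeter = 5 + 10 + 13 + 9 + 9 = 46.

46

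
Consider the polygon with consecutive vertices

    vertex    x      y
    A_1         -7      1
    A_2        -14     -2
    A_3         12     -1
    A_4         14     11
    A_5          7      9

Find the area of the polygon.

165.5

Apply the shoelace (surveyor's) formula: 2A = Σ (x_i·y_{i+1} − x_{i+1}·y_i), indices taken mod 5.
Σ = (28) + (38) + (146) + (49) + (70) = 331
Area = |Σ|/2 = 165.5.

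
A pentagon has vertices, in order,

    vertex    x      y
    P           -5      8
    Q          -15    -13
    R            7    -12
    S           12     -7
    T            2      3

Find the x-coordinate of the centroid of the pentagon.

-144/79

Apply the shoelace (surveyor's) formula. First the cross-terms c_i = x_i·y_{i+1} − x_{i+1}·y_i:
  185, 271, 95, 50, 31  ⇒  2A = 632, A = 316.
Then Σ (x_i + x_{i+1})·c_i = -3456, so x̄ = -3456 / (6·316) = -144/79.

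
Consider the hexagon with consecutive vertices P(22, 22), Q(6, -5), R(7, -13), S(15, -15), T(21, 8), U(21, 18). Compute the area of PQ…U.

Apply the shoelace formula: 2A = Σ (x_i·y_{i+1} − x_{i+1}·y_i), indices taken mod 6.
P→Q: (22)(-5) − (6)(22) = -242
Q→R: (6)(-13) − (7)(-5) = -43
R→S: (7)(-15) − (15)(-13) = 90
S→T: (15)(8) − (21)(-15) = 435
T→U: (21)(18) − (21)(8) = 210
U→P: (21)(22) − (22)(18) = 66
Σ = 516
Area = |Σ|/2 = 258.

258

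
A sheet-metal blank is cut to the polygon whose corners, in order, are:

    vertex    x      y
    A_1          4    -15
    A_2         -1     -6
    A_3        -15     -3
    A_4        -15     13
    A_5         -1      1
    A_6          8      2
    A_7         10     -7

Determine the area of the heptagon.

288

Σ = (-39) + (-87) + (-240) + (-2) + (-10) + (-76) + (-122) = -576
Area = |Σ|/2 = 288.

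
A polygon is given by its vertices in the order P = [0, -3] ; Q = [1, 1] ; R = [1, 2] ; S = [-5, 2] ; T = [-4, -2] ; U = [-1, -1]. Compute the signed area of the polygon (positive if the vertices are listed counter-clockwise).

Σ = (3) + (1) + (12) + (18) + (2) + (3) = 39
Signed area = Σ/2 = 19.5 (positive ⇒ counter-clockwise traversal).

19.5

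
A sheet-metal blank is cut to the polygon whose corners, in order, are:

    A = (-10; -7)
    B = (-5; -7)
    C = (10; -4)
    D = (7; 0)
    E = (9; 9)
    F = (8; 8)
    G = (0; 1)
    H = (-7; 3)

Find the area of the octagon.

155

Σ = (35) + (90) + (28) + (63) + (0) + (8) + (7) + (79) = 310
Area = |Σ|/2 = 155.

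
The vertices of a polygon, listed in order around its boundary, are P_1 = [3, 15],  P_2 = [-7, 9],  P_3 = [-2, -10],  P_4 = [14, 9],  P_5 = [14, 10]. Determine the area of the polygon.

268

Apply the surveyor's formula: 2A = Σ (x_i·y_{i+1} − x_{i+1}·y_i), indices taken mod 5.
Cross-terms: 132, 88, 122, 14, 180  ⇒  Σ = 536
Area = |Σ|/2 = 268.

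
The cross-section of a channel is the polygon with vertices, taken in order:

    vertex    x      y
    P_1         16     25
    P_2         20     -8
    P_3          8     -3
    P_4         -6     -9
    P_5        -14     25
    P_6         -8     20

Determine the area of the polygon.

795

Apply the surveyor's formula: 2A = Σ (x_i·y_{i+1} − x_{i+1}·y_i), indices taken mod 6.
Cross-terms: -628, 4, -90, -276, -80, -520  ⇒  Σ = -1590
Area = |Σ|/2 = 795.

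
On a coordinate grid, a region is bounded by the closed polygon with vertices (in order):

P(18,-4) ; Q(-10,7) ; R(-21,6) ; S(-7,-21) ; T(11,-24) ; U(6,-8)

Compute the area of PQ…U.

Σ = (86) + (87) + (483) + (399) + (56) + (120) = 1231
Area = |Σ|/2 = 615.5.

615.5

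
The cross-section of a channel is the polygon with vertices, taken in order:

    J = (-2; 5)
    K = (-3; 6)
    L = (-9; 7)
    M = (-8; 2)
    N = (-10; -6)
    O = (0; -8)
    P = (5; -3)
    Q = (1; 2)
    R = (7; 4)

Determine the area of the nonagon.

154

Apply the surveyor's formula: 2A = Σ (x_i·y_{i+1} − x_{i+1}·y_i), indices taken mod 9.
Σ = (3) + (33) + (38) + (68) + (80) + (40) + (13) + (-10) + (43) = 308
Area = |Σ|/2 = 154.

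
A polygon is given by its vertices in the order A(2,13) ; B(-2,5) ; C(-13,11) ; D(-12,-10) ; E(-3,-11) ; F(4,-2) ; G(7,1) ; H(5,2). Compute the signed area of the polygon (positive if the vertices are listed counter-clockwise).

Apply the surveyor's formula: 2A = Σ (x_i·y_{i+1} − x_{i+1}·y_i), indices taken mod 8.
A→B: (2)(5) − (-2)(13) = 36
B→C: (-2)(11) − (-13)(5) = 43
C→D: (-13)(-10) − (-12)(11) = 262
D→E: (-12)(-11) − (-3)(-10) = 102
E→F: (-3)(-2) − (4)(-11) = 50
F→G: (4)(1) − (7)(-2) = 18
G→H: (7)(2) − (5)(1) = 9
H→A: (5)(13) − (2)(2) = 61
Σ = 581
Signed area = Σ/2 = 290.5 (positive ⇒ counter-clockwise traversal).

290.5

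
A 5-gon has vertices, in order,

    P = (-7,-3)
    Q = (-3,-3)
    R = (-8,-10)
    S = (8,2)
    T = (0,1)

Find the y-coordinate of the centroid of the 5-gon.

Apply the shoelace formula. First the cross-terms c_i = x_i·y_{i+1} − x_{i+1}·y_i:
  12, 6, 64, 8, 7  ⇒  2A = 97, A = 48.5.
Then Σ (y_i + y_{i+1})·c_i = -652, so ȳ = -652 / (6·48.5) = -652/291.

-652/291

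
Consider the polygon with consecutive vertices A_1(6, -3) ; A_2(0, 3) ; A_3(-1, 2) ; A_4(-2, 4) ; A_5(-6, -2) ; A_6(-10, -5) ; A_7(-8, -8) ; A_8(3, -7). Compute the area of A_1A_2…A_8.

106

A_1→A_2: (6)(3) − (0)(-3) = 18
A_2→A_3: (0)(2) − (-1)(3) = 3
A_3→A_4: (-1)(4) − (-2)(2) = 0
A_4→A_5: (-2)(-2) − (-6)(4) = 28
A_5→A_6: (-6)(-5) − (-10)(-2) = 10
A_6→A_7: (-10)(-8) − (-8)(-5) = 40
A_7→A_8: (-8)(-7) − (3)(-8) = 80
A_8→A_1: (3)(-3) − (6)(-7) = 33
Σ = 212
Area = |Σ|/2 = 106.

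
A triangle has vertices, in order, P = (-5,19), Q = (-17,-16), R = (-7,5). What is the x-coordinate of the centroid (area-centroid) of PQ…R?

Apply Gauss's area formula. First the cross-terms c_i = x_i·y_{i+1} − x_{i+1}·y_i:
  403, -197, -108  ⇒  2A = 98, A = 49.
Then Σ (x_i + x_{i+1})·c_i = -2842, so x̄ = -2842 / (6·49) = -29/3.

-29/3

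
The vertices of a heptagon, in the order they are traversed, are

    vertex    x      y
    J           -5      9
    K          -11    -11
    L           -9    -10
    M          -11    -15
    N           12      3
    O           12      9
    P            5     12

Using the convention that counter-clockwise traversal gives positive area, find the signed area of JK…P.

Σ = (154) + (11) + (25) + (147) + (72) + (99) + (105) = 613
Signed area = Σ/2 = 306.5 (positive ⇒ counter-clockwise traversal).

306.5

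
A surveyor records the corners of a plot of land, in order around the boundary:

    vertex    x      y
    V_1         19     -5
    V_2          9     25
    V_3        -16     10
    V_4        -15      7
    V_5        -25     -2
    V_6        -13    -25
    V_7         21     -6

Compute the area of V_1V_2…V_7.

1232

V_1→V_2: (19)(25) − (9)(-5) = 520
V_2→V_3: (9)(10) − (-16)(25) = 490
V_3→V_4: (-16)(7) − (-15)(10) = 38
V_4→V_5: (-15)(-2) − (-25)(7) = 205
V_5→V_6: (-25)(-25) − (-13)(-2) = 599
V_6→V_7: (-13)(-6) − (21)(-25) = 603
V_7→V_1: (21)(-5) − (19)(-6) = 9
Σ = 2464
Area = |Σ|/2 = 1232.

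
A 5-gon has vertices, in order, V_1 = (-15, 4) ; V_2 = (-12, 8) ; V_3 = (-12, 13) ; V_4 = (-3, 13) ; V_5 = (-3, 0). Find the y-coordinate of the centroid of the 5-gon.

523/74

Apply Gauss's area formula. First the cross-terms c_i = x_i·y_{i+1} − x_{i+1}·y_i:
  -72, -60, -117, 39, -12  ⇒  2A = -222, A = -111.
Then Σ (y_i + y_{i+1})·c_i = -4707, so ȳ = -4707 / (6·(-111)) = 523/74.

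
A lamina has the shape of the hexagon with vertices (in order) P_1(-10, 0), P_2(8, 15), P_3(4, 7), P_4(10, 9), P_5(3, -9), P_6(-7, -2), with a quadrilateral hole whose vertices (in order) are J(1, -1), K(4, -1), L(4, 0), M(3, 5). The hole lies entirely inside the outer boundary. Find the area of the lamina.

Outer boundary:
Σ = (-150) + (-4) + (-34) + (-117) + (-69) + (-20) = -394
Area = |Σ|/2 = 197.
Hole:
Cross-terms: 3, 4, 20, -8  ⇒  Σ = 19
Area = |Σ|/2 = 9.5.
Net area = 197 − 9.5 = 187.5.

187.5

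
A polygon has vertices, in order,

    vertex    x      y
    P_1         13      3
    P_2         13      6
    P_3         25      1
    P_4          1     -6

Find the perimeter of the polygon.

|P_1P_2| = √((0)² + (3)²) = √9 = 3
|P_2P_3| = √((12)² + (-5)²) = √169 = 13
|P_3P_4| = √((-24)² + (-7)²) = √625 = 25
|P_4P_1| = √((12)² + (9)²) = √225 = 15
Perimeter = 3 + 13 + 25 + 15 = 56.

56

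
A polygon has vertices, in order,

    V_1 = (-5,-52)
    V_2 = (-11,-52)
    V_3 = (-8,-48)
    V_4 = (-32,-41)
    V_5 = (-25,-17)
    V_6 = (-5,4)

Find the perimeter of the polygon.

146

|V_1V_2| = √((-6)² + (0)²) = √36 = 6
|V_2V_3| = √((3)² + (4)²) = √25 = 5
|V_3V_4| = √((-24)² + (7)²) = √625 = 25
|V_4V_5| = √((7)² + (24)²) = √625 = 25
|V_5V_6| = √((20)² + (21)²) = √841 = 29
|V_6V_1| = √((0)² + (-56)²) = √3136 = 56
Perimeter = 6 + 5 + 25 + 25 + 29 + 56 = 146.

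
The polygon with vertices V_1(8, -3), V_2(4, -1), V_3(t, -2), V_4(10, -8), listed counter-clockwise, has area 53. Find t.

The doubled signed area Σ (x_i y_{i+1} − x_{i+1} y_i) is linear in t.
With t=0 it equals 50; the coefficient of t is -7 (from the two edges through V_3).
So -7·t + 50 = 2·53 = 106 ⇒ t = -8.

-8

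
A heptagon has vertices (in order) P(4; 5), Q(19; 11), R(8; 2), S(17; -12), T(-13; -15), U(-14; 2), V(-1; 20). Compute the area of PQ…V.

620.5

Σ = (-51) + (-50) + (-130) + (-411) + (-236) + (-278) + (-85) = -1241
Area = |Σ|/2 = 620.5.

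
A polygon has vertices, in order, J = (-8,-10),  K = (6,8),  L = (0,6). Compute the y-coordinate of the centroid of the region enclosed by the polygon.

Apply the shoelace (surveyor's) formula. First the cross-terms c_i = x_i·y_{i+1} − x_{i+1}·y_i:
  -4, 36, 48  ⇒  2A = 80, A = 40.
Then Σ (y_i + y_{i+1})·c_i = 320, so ȳ = 320 / (6·40) = 4/3.

4/3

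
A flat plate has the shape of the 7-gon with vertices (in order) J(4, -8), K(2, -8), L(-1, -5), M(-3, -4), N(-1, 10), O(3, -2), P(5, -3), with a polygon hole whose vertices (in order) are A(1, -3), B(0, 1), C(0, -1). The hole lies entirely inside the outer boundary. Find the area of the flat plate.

66

Outer boundary:
Cross-terms: -16, -18, -11, -34, -28, 1, -28  ⇒  Σ = -134
Area = |Σ|/2 = 67.
Hole:
Σ = (1) + (0) + (1) = 2
Area = |Σ|/2 = 1.
Net area = 67 − 1 = 66.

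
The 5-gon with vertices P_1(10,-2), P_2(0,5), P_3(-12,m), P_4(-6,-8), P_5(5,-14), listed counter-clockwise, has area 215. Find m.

Write out the shoelace sum; only the two edges meeting at P_3 involve m:
2·Area = [(0·m − (-12)·5) + ((-12)·(-8) − (-6)·m)] + 304
       = 6·m + 460 = 430
⇒ m = -5.

-5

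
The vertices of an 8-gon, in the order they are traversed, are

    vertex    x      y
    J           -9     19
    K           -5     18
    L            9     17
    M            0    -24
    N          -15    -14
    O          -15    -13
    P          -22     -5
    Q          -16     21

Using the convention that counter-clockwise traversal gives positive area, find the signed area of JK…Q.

Apply the shoelace formula: 2A = Σ (x_i·y_{i+1} − x_{i+1}·y_i), indices taken mod 8.
Cross-terms: -67, -247, -216, -360, -15, -211, -542, -115  ⇒  Σ = -1773
Signed area = Σ/2 = -886.5 (negative ⇒ clockwise traversal).

-886.5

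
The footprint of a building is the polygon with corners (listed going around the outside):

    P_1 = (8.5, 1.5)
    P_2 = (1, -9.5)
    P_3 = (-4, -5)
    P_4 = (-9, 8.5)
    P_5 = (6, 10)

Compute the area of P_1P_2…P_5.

210.625

Apply the shoelace formula: 2A = Σ (x_i·y_{i+1} − x_{i+1}·y_i), indices taken mod 5.
Σ = (-82.25) + (-43) + (-79) + (-141) + (-76) = -421.25
Area = |Σ|/2 = 210.625.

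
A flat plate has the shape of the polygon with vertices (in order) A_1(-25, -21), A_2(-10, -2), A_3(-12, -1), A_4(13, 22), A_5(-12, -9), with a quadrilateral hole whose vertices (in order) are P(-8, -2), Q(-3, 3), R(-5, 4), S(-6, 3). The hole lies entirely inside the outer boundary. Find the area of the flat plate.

Outer boundary:
Apply the shoelace (surveyor's) formula: 2A = Σ (x_i·y_{i+1} − x_{i+1}·y_i), indices taken mod 5.
Σ = (-160) + (-14) + (-251) + (147) + (27) = -251
Area = |Σ|/2 = 125.5.
Hole:
Apply Gauss's area formula: 2A = Σ (x_i·y_{i+1} − x_{i+1}·y_i), indices taken mod 4.
Σ = (-30) + (3) + (9) + (36) = 18
Area = |Σ|/2 = 9.
Net area = 125.5 − 9 = 116.5.

116.5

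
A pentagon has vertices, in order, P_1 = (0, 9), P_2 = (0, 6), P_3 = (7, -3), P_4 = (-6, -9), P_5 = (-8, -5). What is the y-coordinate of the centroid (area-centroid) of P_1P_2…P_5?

Apply the shoelace formula. First the cross-terms c_i = x_i·y_{i+1} − x_{i+1}·y_i:
  0, -42, -81, -42, -72  ⇒  2A = -237, A = -118.5.
Then Σ (y_i + y_{i+1})·c_i = 1146, so ȳ = 1146 / (6·(-118.5)) = -382/237.

-382/237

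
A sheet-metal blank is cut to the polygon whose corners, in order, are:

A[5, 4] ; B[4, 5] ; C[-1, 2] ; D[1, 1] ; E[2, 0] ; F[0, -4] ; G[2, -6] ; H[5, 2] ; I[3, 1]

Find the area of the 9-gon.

28.5

Apply Gauss's area formula: 2A = Σ (x_i·y_{i+1} − x_{i+1}·y_i), indices taken mod 9.
A→B: (5)(5) − (4)(4) = 9
B→C: (4)(2) − (-1)(5) = 13
C→D: (-1)(1) − (1)(2) = -3
D→E: (1)(0) − (2)(1) = -2
E→F: (2)(-4) − (0)(0) = -8
F→G: (0)(-6) − (2)(-4) = 8
G→H: (2)(2) − (5)(-6) = 34
H→I: (5)(1) − (3)(2) = -1
I→A: (3)(4) − (5)(1) = 7
Σ = 57
Area = |Σ|/2 = 28.5.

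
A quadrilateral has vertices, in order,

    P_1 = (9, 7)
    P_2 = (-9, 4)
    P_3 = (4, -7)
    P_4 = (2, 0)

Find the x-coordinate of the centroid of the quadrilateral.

Apply the shoelace (surveyor's) formula. First the cross-terms c_i = x_i·y_{i+1} − x_{i+1}·y_i:
  99, 47, 14, 14  ⇒  2A = 174, A = 87.
Then Σ (x_i + x_{i+1})·c_i = 3, so x̄ = 3 / (6·87) = 1/174.

1/174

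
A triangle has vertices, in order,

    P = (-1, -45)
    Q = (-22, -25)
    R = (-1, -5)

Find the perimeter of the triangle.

|PQ| = √((-21)² + (20)²) = √841 = 29
|QR| = √((21)² + (20)²) = √841 = 29
|RP| = √((0)² + (-40)²) = √1600 = 40
Perimeter = 29 + 29 + 40 = 98.

98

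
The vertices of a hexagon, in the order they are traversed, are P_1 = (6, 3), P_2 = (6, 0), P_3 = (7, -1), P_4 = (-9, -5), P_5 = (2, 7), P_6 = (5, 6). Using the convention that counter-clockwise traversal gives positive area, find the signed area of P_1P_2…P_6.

Apply the shoelace (surveyor's) formula: 2A = Σ (x_i·y_{i+1} − x_{i+1}·y_i), indices taken mod 6.
Σ = (-18) + (-6) + (-44) + (-53) + (-23) + (-21) = -165
Signed area = Σ/2 = -82.5 (negative ⇒ clockwise traversal).

-82.5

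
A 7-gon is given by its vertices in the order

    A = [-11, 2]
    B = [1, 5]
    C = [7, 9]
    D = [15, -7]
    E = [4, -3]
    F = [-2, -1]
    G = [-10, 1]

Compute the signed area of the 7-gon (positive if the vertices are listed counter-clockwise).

Σ = (-57) + (-26) + (-184) + (-17) + (-10) + (-12) + (-9) = -315
Signed area = Σ/2 = -157.5 (negative ⇒ clockwise traversal).

-157.5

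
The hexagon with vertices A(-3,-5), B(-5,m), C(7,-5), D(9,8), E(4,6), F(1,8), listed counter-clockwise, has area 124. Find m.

Write out the shoelace sum; only the two edges meeting at B involve m:
2·Area = [((-3)·m − (-5)·(-5)) + ((-5)·(-5) − 7·m)] + 168
       = -10·m + 168 = 248
⇒ m = -8.

-8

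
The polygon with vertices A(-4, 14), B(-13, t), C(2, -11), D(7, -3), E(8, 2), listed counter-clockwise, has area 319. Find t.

The doubled signed area Σ (x_i y_{i+1} − x_{i+1} y_i) is linear in t.
With t=0 it equals 554; the coefficient of t is -6 (from the two edges through B).
So -6·t + 554 = 2·319 = 638 ⇒ t = -14.

-14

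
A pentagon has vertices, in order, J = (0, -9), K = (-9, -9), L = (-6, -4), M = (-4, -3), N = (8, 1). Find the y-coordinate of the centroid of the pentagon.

-738/149

Apply the shoelace (surveyor's) formula. First the cross-terms c_i = x_i·y_{i+1} − x_{i+1}·y_i:
  -81, -18, 2, 20, -72  ⇒  2A = -149, A = -74.5.
Then Σ (y_i + y_{i+1})·c_i = 2214, so ȳ = 2214 / (6·(-74.5)) = -738/149.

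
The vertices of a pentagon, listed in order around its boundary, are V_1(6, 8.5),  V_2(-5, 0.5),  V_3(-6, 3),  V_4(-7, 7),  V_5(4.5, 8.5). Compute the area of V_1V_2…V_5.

45.625

Cross-terms: 45.5, -12, -21, -91, -12.75  ⇒  Σ = -91.25
Area = |Σ|/2 = 45.625.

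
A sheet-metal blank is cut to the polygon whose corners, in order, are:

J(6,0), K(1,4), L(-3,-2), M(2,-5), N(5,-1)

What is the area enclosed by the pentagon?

Apply the surveyor's formula: 2A = Σ (x_i·y_{i+1} − x_{i+1}·y_i), indices taken mod 5.
J→K: (6)(4) − (1)(0) = 24
K→L: (1)(-2) − (-3)(4) = 10
L→M: (-3)(-5) − (2)(-2) = 19
M→N: (2)(-1) − (5)(-5) = 23
N→J: (5)(0) − (6)(-1) = 6
Σ = 82
Area = |Σ|/2 = 41.

41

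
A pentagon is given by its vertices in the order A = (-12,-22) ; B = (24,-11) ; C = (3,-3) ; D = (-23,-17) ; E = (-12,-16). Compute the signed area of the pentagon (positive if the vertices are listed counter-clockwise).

Apply the shoelace formula: 2A = Σ (x_i·y_{i+1} − x_{i+1}·y_i), indices taken mod 5.
A→B: (-12)(-11) − (24)(-22) = 660
B→C: (24)(-3) − (3)(-11) = -39
C→D: (3)(-17) − (-23)(-3) = -120
D→E: (-23)(-16) − (-12)(-17) = 164
E→A: (-12)(-22) − (-12)(-16) = 72
Σ = 737
Signed area = Σ/2 = 368.5 (positive ⇒ counter-clockwise traversal).

368.5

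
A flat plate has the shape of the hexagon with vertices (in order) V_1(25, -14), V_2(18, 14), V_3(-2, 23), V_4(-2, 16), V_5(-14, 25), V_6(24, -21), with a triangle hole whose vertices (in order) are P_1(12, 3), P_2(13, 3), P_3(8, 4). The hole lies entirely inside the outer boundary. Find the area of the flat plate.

557

Outer boundary:
V_1→V_2: (25)(14) − (18)(-14) = 602
V_2→V_3: (18)(23) − (-2)(14) = 442
V_3→V_4: (-2)(16) − (-2)(23) = 14
V_4→V_5: (-2)(25) − (-14)(16) = 174
V_5→V_6: (-14)(-21) − (24)(25) = -306
V_6→V_1: (24)(-14) − (25)(-21) = 189
Σ = 1115
Area = |Σ|/2 = 557.5.
Hole:
Apply the shoelace formula: 2A = Σ (x_i·y_{i+1} − x_{i+1}·y_i), indices taken mod 3.
Σ = (-3) + (28) + (-24) = 1
Area = |Σ|/2 = 0.5.
Net area = 557.5 − 0.5 = 557.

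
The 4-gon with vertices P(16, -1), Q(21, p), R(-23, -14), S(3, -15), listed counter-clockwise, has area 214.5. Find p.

2

The doubled signed area Σ (x_i y_{i+1} − x_{i+1} y_i) is linear in p.
With p=0 it equals 351; the coefficient of p is 39 (from the two edges through Q).
So 39·p + 351 = 2·214.5 = 429 ⇒ p = 2.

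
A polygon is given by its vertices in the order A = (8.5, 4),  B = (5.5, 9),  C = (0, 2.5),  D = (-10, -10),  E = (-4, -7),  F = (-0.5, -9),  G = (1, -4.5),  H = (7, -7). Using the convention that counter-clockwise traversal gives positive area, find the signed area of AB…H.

139.5

Cross-terms: 54.5, 13.75, 25, 30, 32.5, 11.25, 24.5, 87.5  ⇒  Σ = 279
Signed area = Σ/2 = 139.5 (positive ⇒ counter-clockwise traversal).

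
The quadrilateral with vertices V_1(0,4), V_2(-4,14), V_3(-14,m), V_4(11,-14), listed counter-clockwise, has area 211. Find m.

2

Write out the shoelace sum; only the two edges meeting at V_3 involve m:
2·Area = [((-4)·m − (-14)·14) + ((-14)·(-14) − 11·m)] + 60
       = -15·m + 452 = 422
⇒ m = 2.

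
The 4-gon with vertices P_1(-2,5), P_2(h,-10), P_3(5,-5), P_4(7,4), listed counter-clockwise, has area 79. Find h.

1

Write out the shoelace sum; only the two edges meeting at P_2 involve h:
2·Area = [((-2)·(-10) − h·5) + (h·(-5) − 5·(-10))] + 98
       = -10·h + 168 = 158
⇒ h = 1.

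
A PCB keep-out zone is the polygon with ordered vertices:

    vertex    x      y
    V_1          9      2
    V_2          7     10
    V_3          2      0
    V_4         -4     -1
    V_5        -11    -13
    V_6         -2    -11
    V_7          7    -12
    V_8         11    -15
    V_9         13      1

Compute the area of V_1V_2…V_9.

Apply the shoelace (surveyor's) formula: 2A = Σ (x_i·y_{i+1} − x_{i+1}·y_i), indices taken mod 9.
Σ = (76) + (-20) + (-2) + (41) + (95) + (101) + (27) + (206) + (17) = 541
Area = |Σ|/2 = 270.5.

270.5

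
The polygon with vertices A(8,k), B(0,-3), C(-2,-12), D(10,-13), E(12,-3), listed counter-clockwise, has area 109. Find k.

-4

Write out the shoelace sum; only the two edges meeting at A involve k:
2·Area = [(12·k − 8·(-3)) + (8·(-3) − 0·k)] + 266
       = 12·k + 266 = 218
⇒ k = -4.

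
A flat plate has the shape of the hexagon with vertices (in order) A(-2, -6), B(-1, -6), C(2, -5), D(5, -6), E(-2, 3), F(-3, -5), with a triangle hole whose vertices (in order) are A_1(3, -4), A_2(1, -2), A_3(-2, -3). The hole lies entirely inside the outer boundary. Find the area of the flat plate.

29

Outer boundary:
Apply the shoelace formula: 2A = Σ (x_i·y_{i+1} − x_{i+1}·y_i), indices taken mod 6.
Σ = (6) + (17) + (13) + (3) + (19) + (8) = 66
Area = |Σ|/2 = 33.
Hole:
Apply Gauss's area formula: 2A = Σ (x_i·y_{i+1} − x_{i+1}·y_i), indices taken mod 3.
Σ = (-2) + (-7) + (17) = 8
Area = |Σ|/2 = 4.
Net area = 33 − 4 = 29.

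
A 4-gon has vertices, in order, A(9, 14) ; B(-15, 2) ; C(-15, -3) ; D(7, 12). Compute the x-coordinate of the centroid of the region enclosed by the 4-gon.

-1253/201

Apply Gauss's area formula. First the cross-terms c_i = x_i·y_{i+1} − x_{i+1}·y_i:
  228, 75, -159, -10  ⇒  2A = 134, A = 67.
Then Σ (x_i + x_{i+1})·c_i = -2506, so x̄ = -2506 / (6·67) = -1253/201.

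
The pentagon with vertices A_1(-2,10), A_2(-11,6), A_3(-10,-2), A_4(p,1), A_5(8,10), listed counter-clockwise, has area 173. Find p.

Write out the shoelace sum; only the two edges meeting at A_4 involve p:
2·Area = [((-10)·1 − p·(-2)) + (p·10 − 8·1)] + 280
       = 12·p + 262 = 346
⇒ p = 7.

7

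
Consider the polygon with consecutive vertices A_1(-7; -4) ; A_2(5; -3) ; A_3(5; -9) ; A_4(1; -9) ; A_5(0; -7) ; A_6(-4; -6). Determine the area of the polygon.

Apply Gauss's area formula: 2A = Σ (x_i·y_{i+1} − x_{i+1}·y_i), indices taken mod 6.
Cross-terms: 41, -30, -36, -7, -28, -26  ⇒  Σ = -86
Area = |Σ|/2 = 43.

43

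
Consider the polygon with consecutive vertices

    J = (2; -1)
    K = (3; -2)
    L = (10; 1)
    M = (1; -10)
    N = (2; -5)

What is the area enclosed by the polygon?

28

Σ = (-1) + (23) + (-101) + (15) + (8) = -56
Area = |Σ|/2 = 28.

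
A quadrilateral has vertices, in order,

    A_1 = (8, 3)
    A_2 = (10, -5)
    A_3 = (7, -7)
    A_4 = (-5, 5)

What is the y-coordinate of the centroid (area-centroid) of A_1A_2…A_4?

-0.25

Apply the shoelace (surveyor's) formula. First the cross-terms c_i = x_i·y_{i+1} − x_{i+1}·y_i:
  -70, -35, 0, -55  ⇒  2A = -160, A = -80.
Then Σ (y_i + y_{i+1})·c_i = 120, so ȳ = 120 / (6·(-80)) = -0.25.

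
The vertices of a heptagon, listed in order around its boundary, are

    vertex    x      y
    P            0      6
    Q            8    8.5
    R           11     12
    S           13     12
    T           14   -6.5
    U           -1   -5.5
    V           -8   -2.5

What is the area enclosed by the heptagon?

Apply Gauss's area formula: 2A = Σ (x_i·y_{i+1} − x_{i+1}·y_i), indices taken mod 7.
Cross-terms: -48, 2.5, -24, -252.5, -83.5, -41.5, -48  ⇒  Σ = -495
Area = |Σ|/2 = 247.5.

247.5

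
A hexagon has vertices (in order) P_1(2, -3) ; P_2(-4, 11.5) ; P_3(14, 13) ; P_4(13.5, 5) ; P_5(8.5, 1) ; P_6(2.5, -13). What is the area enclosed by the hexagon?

Cross-terms: 11, -213, -105.5, -29, -113, 18.5  ⇒  Σ = -431
Area = |Σ|/2 = 215.5.

215.5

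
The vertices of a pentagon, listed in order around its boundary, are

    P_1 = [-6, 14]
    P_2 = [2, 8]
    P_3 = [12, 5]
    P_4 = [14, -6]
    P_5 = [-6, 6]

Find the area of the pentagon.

Apply the shoelace (surveyor's) formula: 2A = Σ (x_i·y_{i+1} − x_{i+1}·y_i), indices taken mod 5.
P_1→P_2: (-6)(8) − (2)(14) = -76
P_2→P_3: (2)(5) − (12)(8) = -86
P_3→P_4: (12)(-6) − (14)(5) = -142
P_4→P_5: (14)(6) − (-6)(-6) = 48
P_5→P_1: (-6)(14) − (-6)(6) = -48
Σ = -304
Area = |Σ|/2 = 152.

152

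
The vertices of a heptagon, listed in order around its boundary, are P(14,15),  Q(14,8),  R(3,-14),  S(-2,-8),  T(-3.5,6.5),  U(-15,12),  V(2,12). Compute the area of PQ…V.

348.75

Apply the shoelace formula: 2A = Σ (x_i·y_{i+1} − x_{i+1}·y_i), indices taken mod 7.
Σ = (-98) + (-220) + (-52) + (-41) + (55.5) + (-204) + (-138) = -697.5
Area = |Σ|/2 = 348.75.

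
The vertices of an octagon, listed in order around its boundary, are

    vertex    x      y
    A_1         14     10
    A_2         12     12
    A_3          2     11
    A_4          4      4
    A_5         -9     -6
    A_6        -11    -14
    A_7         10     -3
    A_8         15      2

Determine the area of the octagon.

276

Apply the shoelace formula: 2A = Σ (x_i·y_{i+1} − x_{i+1}·y_i), indices taken mod 8.
Cross-terms: 48, 108, -36, 12, 60, 173, 65, 122  ⇒  Σ = 552
Area = |Σ|/2 = 276.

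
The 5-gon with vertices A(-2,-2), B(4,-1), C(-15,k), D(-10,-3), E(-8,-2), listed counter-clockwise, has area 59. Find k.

5

The doubled signed area Σ (x_i y_{i+1} − x_{i+1} y_i) is linear in k.
With k=0 it equals 48; the coefficient of k is 14 (from the two edges through C).
So 14·k + 48 = 2·59 = 118 ⇒ k = 5.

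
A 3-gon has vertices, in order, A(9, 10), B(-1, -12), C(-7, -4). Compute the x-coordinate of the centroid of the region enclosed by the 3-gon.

1/3

Apply the shoelace formula. First the cross-terms c_i = x_i·y_{i+1} − x_{i+1}·y_i:
  -98, -80, -34  ⇒  2A = -212, A = -106.
Then Σ (x_i + x_{i+1})·c_i = -212, so x̄ = -212 / (6·(-106)) = 1/3.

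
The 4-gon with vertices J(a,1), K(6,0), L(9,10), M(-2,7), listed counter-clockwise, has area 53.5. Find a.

4

The doubled signed area Σ (x_i y_{i+1} − x_{i+1} y_i) is linear in a.
With a=0 it equals 135; the coefficient of a is -7 (from the two edges through J).
So -7·a + 135 = 2·53.5 = 107 ⇒ a = 4.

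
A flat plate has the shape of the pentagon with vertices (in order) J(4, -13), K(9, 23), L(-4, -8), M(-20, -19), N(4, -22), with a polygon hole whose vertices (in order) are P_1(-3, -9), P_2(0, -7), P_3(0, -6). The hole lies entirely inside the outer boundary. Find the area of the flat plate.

347

Outer boundary:
Apply Gauss's area formula: 2A = Σ (x_i·y_{i+1} − x_{i+1}·y_i), indices taken mod 5.
Cross-terms: 209, 20, -84, 516, 36  ⇒  Σ = 697
Area = |Σ|/2 = 348.5.
Hole:
Σ = (21) + (0) + (-18) = 3
Area = |Σ|/2 = 1.5.
Net area = 348.5 − 1.5 = 347.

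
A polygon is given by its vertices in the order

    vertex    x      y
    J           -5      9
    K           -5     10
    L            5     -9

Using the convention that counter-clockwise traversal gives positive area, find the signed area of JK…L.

-5

Σ = (-5) + (-5) + (0) = -10
Signed area = Σ/2 = -5 (negative ⇒ clockwise traversal).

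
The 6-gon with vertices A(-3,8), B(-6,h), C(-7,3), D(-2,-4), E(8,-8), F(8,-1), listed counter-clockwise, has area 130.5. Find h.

8

The doubled signed area Σ (x_i y_{i+1} − x_{i+1} y_i) is linear in h.
With h=0 it equals 229; the coefficient of h is 4 (from the two edges through B).
So 4·h + 229 = 2·130.5 = 261 ⇒ h = 8.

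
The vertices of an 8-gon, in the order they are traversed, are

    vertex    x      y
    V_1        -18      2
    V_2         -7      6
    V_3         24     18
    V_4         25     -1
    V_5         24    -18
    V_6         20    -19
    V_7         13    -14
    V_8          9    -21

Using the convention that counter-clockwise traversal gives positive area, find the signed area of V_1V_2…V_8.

Apply Gauss's area formula: 2A = Σ (x_i·y_{i+1} − x_{i+1}·y_i), indices taken mod 8.
V_1→V_2: (-18)(6) − (-7)(2) = -94
V_2→V_3: (-7)(18) − (24)(6) = -270
V_3→V_4: (24)(-1) − (25)(18) = -474
V_4→V_5: (25)(-18) − (24)(-1) = -426
V_5→V_6: (24)(-19) − (20)(-18) = -96
V_6→V_7: (20)(-14) − (13)(-19) = -33
V_7→V_8: (13)(-21) − (9)(-14) = -147
V_8→V_1: (9)(2) − (-18)(-21) = -360
Σ = -1900
Signed area = Σ/2 = -950 (negative ⇒ clockwise traversal).

-950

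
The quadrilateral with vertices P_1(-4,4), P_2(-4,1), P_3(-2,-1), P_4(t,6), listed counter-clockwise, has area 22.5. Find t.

Write out the shoelace sum; only the two edges meeting at P_4 involve t:
2·Area = [((-2)·6 − t·(-1)) + (t·4 − (-4)·6)] + 18
       = 5·t + 30 = 45
⇒ t = 3.

3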